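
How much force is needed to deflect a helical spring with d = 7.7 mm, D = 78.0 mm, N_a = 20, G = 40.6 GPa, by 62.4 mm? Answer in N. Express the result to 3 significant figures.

117 N

k = Gd⁴/(8D³N_a) = (40.6×10³)(7.7⁴)/(8·78.0³·20) = 1.8797 N/mm
F = k·δ = 1.8797 × 62.4 = 117.29 N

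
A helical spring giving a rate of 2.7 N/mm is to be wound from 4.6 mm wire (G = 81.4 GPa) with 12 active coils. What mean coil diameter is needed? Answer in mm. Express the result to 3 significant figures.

52.0 mm

D = (Gd⁴/(8N_a·k))^(1/3) = (81.4×10³·4.6⁴/(8·12·2.7))^(1/3)
  = (140611)^(1/3) = 52.0004 mm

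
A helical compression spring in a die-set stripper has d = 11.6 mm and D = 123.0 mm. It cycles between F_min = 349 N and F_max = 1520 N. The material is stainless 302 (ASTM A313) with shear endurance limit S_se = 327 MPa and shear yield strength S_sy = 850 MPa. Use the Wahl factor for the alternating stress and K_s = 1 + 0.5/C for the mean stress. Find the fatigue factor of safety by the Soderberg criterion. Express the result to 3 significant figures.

C = D/d = 123.0/11.6 = 10.6034; K_W = (4C−1)/(4C−4)+0.615/C = 1.1361; K_s = 1+0.5/C = 1.0472
F_a = (F_max−F_min)/2 = 585.5 N; F_m = (F_max+F_min)/2 = 934.5 N
τ_a = K_W·8F_aD/(πd³) = 1.1361 × 117.49 = 133.48 MPa
τ_m = K_s·8F_mD/(πd³) = 1.0472 × 187.52 = 196.36 MPa
Soderberg: 1/n_f = τ_a/S_se + τ_m/S_sy = 133.48/327 + 196.36/850 = 0.40819 + 0.23102 = 0.63921
n_f = 1/0.63921 = 1.564

1.56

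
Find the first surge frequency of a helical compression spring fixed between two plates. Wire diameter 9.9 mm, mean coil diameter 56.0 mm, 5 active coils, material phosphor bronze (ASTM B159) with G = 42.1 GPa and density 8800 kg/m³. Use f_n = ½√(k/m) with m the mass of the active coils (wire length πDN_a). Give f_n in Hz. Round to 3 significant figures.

k = Gd⁴/(8D³N_a) = (42.1×10³)(9.9⁴)/(8·56.0³·5) = 57.57 N/mm = 57570 N/m
Wire length L = πDN_a = π·56.0·5 = 879.65 mm
m = ρ·(πd²/4)·L = 8800 × 76.977×10⁻⁶ m² × 0.87965 m = 0.59587 kg
f_n = ½√(k/m) = 0.5·√(57570/0.59587) = 0.5·√(96616) = 155.42 Hz

155 Hz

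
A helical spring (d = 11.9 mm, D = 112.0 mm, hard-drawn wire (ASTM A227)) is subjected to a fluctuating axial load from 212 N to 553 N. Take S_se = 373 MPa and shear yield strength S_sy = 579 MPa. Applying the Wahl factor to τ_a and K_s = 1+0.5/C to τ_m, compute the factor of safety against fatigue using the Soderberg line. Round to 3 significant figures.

4.83

C = D/d = 112.0/11.9 = 9.4118; K_W = (4C−1)/(4C−4)+0.615/C = 1.1545; K_s = 1+0.5/C = 1.0531
F_a = (F_max−F_min)/2 = 170.5 N; F_m = (F_max+F_min)/2 = 382.5 N
τ_a = K_W·8F_aD/(πd³) = 1.1545 × 28.856 = 33.315 MPa
τ_m = K_s·8F_mD/(πd³) = 1.0531 × 64.736 = 68.176 MPa
Soderberg: 1/n_f = τ_a/S_se + τ_m/S_sy = 33.315/373 + 68.176/579 = 0.08932 + 0.11775 = 0.20706
n_f = 1/0.20706 = 4.829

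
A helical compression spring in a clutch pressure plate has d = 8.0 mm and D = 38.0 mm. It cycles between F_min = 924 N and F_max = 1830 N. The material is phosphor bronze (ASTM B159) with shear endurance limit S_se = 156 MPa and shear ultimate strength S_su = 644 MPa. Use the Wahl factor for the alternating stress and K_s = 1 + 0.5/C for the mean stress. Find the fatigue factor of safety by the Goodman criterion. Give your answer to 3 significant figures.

0.850

C = D/d = 38.0/8.0 = 4.7500; K_W = (4C−1)/(4C−4)+0.615/C = 1.3295; K_s = 1+0.5/C = 1.1053
F_a = (F_max−F_min)/2 = 453 N; F_m = (F_max+F_min)/2 = 1377 N
τ_a = K_W·8F_aD/(πd³) = 1.3295 × 85.615 = 113.82 MPa
τ_m = K_s·8F_mD/(πd³) = 1.1053 × 260.25 = 287.64 MPa
Goodman: 1/n_f = τ_a/S_se + τ_m/S_su = 113.82/156 + 287.64/644 = 0.72964 + 0.44665 = 1.1763
n_f = 1/1.1763 = 0.8501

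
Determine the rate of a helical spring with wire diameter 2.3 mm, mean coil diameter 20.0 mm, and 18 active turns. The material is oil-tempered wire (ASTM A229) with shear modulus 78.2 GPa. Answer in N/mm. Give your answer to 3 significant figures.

k = Gd⁴/(8D³N_a) = (78.2×10³ × 2.3⁴) / (8 × 20.0³ × 18)
  = 2.18836e+06 / 1.152e+06 = 1.8996 N/mm

1.90 N/mm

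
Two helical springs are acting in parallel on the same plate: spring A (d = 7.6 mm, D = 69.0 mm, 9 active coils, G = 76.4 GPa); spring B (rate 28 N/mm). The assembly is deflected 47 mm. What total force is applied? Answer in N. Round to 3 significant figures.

1820 N

k_A = Gd⁴/(8D³N_a) = (76.4×10³)(7.6⁴)/(8·69.0³·9) = 10.776 N/mm
Parallel: k_eq = 10.776 + 28 = 38.776 N/mm
F = k_eq·δ = 38.776·47 = 1822.5 N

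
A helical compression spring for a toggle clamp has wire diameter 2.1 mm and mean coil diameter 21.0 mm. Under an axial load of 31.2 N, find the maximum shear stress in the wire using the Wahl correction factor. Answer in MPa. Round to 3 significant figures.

Spring index C = D/d = 21.0/2.1 = 10.0000
K_W = (4C−1)/(4C−4) + 0.615/C = 39.000/36.000 + 0.0615 = 1.1448
τ₀ = 8FD/(πd³) = 8·31.2·21.0/(π·2.1³) = 5241.6/29.094 = 180.16 MPa
τ_max = K·τ₀ = 1.1448 × 180.16 = 206.25 MPa

206 MPa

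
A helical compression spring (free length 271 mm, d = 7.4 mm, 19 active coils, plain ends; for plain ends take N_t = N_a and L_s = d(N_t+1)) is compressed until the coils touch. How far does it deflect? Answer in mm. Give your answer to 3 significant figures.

123 mm

N_t = 19; L_s = 7.4·20 = 148 mm
δ_solid = L₀ − L_s = 271 − 148 = 123 mm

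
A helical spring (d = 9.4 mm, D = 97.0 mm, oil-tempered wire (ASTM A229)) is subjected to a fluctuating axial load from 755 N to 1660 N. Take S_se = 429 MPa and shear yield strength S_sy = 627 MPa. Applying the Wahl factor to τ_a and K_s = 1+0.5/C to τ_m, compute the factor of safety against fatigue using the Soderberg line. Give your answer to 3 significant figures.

C = D/d = 97.0/9.4 = 10.3191; K_W = (4C−1)/(4C−4)+0.615/C = 1.1401; K_s = 1+0.5/C = 1.0485
F_a = (F_max−F_min)/2 = 452.5 N; F_m = (F_max+F_min)/2 = 1207.5 N
τ_a = K_W·8F_aD/(πd³) = 1.1401 × 134.57 = 153.42 MPa
τ_m = K_s·8F_mD/(πd³) = 1.0485 × 359.1 = 376.5 MPa
Soderberg: 1/n_f = τ_a/S_se + τ_m/S_sy = 153.42/429 + 376.5/627 = 0.35762 + 0.60048 = 0.9581
n_f = 1/0.9581 = 1.044

1.04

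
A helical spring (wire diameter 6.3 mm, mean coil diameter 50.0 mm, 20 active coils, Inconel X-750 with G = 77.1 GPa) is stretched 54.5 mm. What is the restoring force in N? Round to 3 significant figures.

k = Gd⁴/(8D³N_a) = (77.1×10³)(6.3⁴)/(8·50.0³·20) = 6.0728 N/mm
F = k·δ = 6.0728 × 54.5 = 330.97 N

331 N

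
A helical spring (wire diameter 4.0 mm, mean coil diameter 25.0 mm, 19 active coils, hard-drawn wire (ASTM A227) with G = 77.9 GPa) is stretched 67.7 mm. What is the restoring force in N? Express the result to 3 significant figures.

k = Gd⁴/(8D³N_a) = (77.9×10³)(4.0⁴)/(8·25.0³·19) = 8.3968 N/mm
F = k·δ = 8.3968 × 67.7 = 568.46 N

568 N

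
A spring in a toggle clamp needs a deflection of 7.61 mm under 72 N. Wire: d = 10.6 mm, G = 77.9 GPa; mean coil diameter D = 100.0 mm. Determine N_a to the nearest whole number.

13

Required rate k = F/δ = 72/7.61 = 9.4612 N/mm
N_a = Gd⁴/(8D³k) = (77.9×10³ × 10.6⁴)/(8 × 100.0³ × 9.4612)
    = 9.8347e+08 / 7.56899e+07 = 12.99 → 13 coils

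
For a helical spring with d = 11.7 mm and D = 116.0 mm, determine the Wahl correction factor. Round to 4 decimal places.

1.1462

C = D/d = 116.0/11.7 = 9.9145
K_W = (4C−1)/(4C−4) + 0.615/C = 38.658/35.658 + 0.0620 = 1.1462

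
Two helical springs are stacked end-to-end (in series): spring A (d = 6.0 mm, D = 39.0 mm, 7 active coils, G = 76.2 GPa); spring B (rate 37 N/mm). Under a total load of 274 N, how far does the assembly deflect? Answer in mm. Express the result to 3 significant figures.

16.6 mm

k_A = Gd⁴/(8D³N_a) = (76.2×10³)(6.0⁴)/(8·39.0³·7) = 29.729 N/mm
Series: 1/k_eq = 1/29.729 + 1/37 = 0.060664; k_eq = 16.484 N/mm
δ = F/k_eq = 274/16.484 = 16.622 mm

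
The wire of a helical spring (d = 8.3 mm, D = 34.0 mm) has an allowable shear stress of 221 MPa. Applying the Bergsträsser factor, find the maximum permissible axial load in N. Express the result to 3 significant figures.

C = D/d = 34.0/8.3 = 4.0964
K_B = (4C+2)/(4C−3) = 18.386/13.386 = 1.3735
τ_max = K·8FD/(πd³) → F_max = τ_allow·πd³/(8DK)
F_max = 221·π·8.3³/(8·34.0·1.3735) = 3.9699e+05/373.6 = 1062.6 N

1060 N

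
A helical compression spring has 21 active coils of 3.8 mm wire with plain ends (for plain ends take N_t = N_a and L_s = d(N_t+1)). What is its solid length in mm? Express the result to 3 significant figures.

plain ends: N_t = N_a = 21
L_s = d·(N_t+1) = 3.8 × 22 = 83.6 mm

83.6 mm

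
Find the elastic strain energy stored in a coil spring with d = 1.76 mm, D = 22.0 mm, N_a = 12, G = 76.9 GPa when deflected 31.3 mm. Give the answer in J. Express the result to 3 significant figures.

k = Gd⁴/(8D³N_a) = (76.9×10³)(1.76⁴)/(8·22.0³·12) = 0.72183 N/mm
U = ½kδ² = 0.5 × 0.72183 × 31.3² = 353.59 N·mm = 0.35359 J

0.354 J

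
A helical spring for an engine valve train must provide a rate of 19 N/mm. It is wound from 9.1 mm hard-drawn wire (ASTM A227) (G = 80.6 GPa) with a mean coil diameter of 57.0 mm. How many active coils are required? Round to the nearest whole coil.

20

N_a = Gd⁴/(8D³k) = (80.6×10³ × 9.1⁴)/(8 × 57.0³ × 19)
    = 5.52714e+08 / 2.81493e+07 = 19.64 → 20 coils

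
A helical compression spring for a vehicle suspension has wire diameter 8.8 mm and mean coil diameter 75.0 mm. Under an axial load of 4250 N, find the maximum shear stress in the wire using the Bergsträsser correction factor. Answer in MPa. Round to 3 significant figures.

1380 MPa

Spring index C = D/d = 75.0/8.8 = 8.5227
K_B = (4C+2)/(4C−3) = 36.091/31.091 = 1.1608
τ₀ = 8FD/(πd³) = 8·4250·75.0/(π·8.8³) = 2.55e+06/2140.9 = 1191.1 MPa
τ_max = K·τ₀ = 1.1608 × 1191.1 = 1382.6 MPa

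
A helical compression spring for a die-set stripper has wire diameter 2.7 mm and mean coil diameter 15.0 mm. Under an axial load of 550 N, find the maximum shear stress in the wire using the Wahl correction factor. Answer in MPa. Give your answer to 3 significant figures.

1360 MPa

Spring index C = D/d = 15.0/2.7 = 5.5556
K_W = (4C−1)/(4C−4) + 0.615/C = 21.222/18.222 + 0.1107 = 1.2753
τ₀ = 8FD/(πd³) = 8·550·15.0/(π·2.7³) = 66000/61.836 = 1067.3 MPa
τ_max = K·τ₀ = 1.2753 × 1067.3 = 1361.2 MPa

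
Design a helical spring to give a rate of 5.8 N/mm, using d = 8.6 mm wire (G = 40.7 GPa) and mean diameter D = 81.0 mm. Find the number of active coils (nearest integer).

N_a = Gd⁴/(8D³k) = (40.7×10³ × 8.6⁴)/(8 × 81.0³ × 5.8)
    = 2.22632e+08 / 2.46589e+07 = 9.028 → 9 coils

9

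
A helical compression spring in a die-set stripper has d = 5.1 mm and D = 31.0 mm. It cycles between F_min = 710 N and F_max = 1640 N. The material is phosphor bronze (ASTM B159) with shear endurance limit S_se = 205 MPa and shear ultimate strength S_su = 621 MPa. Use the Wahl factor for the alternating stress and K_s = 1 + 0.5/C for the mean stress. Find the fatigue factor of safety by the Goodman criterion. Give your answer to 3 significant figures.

0.344

C = D/d = 31.0/5.1 = 6.0784; K_W = (4C−1)/(4C−4)+0.615/C = 1.2489; K_s = 1+0.5/C = 1.0823
F_a = (F_max−F_min)/2 = 465 N; F_m = (F_max+F_min)/2 = 1175 N
τ_a = K_W·8F_aD/(πd³) = 1.2489 × 276.72 = 345.59 MPa
τ_m = K_s·8F_mD/(πd³) = 1.0823 × 699.24 = 756.76 MPa
Goodman: 1/n_f = τ_a/S_se + τ_m/S_su = 345.59/205 + 756.76/621 = 1.68579 + 1.21862 = 2.9044
n_f = 1/2.9044 = 0.3443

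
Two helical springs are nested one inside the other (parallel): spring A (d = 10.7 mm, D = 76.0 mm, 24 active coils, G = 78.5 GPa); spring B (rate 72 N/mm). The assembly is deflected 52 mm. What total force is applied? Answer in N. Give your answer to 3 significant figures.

4380 N

k_A = Gd⁴/(8D³N_a) = (78.5×10³)(10.7⁴)/(8·76.0³·24) = 12.209 N/mm
Parallel: k_eq = 12.209 + 72 = 84.209 N/mm
F = k_eq·δ = 84.209·52 = 4378.8 N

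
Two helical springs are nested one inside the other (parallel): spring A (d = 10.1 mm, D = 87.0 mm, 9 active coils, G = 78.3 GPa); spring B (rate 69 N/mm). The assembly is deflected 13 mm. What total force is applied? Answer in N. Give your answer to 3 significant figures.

1120 N

k_A = Gd⁴/(8D³N_a) = (78.3×10³)(10.1⁴)/(8·87.0³·9) = 17.185 N/mm
Parallel: k_eq = 17.185 + 69 = 86.185 N/mm
F = k_eq·δ = 86.185·13 = 1120.4 N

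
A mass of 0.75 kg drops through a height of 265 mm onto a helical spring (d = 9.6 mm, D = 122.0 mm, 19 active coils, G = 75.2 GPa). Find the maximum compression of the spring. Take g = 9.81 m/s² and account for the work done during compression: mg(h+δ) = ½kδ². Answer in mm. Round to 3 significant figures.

k = Gd⁴/(8D³N_a) = (75.2×10³)(9.6⁴)/(8·122.0³·19) = 2.3141 N/mm
W = mg = 0.75 × 9.81 = 7.3575 N
½kδ² − Wδ − Wh = 0 → δ = (W + √(W² + 2kWh))/k
δ = (7.3575 + √(54.133 + 9023.72))/2.3141 = (7.3575 + 95.278)/2.3141 = 44.352 mm

44.4 mm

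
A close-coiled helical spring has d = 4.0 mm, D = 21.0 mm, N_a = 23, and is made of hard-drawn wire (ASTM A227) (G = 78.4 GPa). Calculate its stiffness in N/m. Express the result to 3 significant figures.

11800 N/m

k = Gd⁴/(8D³N_a) = (78.4×10³ × 4.0⁴) / (8 × 21.0³ × 23)
  = 2.00704e+07 / 1.70402e+06 = 11.778 N/mm = 11778 N/m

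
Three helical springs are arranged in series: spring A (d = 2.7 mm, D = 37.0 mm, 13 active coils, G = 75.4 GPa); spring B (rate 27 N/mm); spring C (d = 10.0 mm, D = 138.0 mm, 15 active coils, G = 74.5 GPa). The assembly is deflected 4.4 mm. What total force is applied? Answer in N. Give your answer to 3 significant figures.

k_A = Gd⁴/(8D³N_a) = (75.4×10³)(2.7⁴)/(8·37.0³·13) = 0.76066 N/mm
k_C = Gd⁴/(8D³N_a) = (74.5×10³)(10.0⁴)/(8·138.0³·15) = 2.3623 N/mm
Series: 1/k_eq = 1/0.76066 + 1/27 + 1/2.3623 = 1.775; k_eq = 0.56338 N/mm
F = k_eq·δ = 0.56338·4.4 = 2.4789 N

2.48 N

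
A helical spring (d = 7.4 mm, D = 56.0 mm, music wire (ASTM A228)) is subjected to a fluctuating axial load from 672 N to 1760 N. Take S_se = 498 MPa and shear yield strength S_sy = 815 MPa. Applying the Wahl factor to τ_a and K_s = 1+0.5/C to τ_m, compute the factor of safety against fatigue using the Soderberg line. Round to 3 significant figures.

0.981

C = D/d = 56.0/7.4 = 7.5676; K_W = (4C−1)/(4C−4)+0.615/C = 1.1955; K_s = 1+0.5/C = 1.0661
F_a = (F_max−F_min)/2 = 544 N; F_m = (F_max+F_min)/2 = 1216 N
τ_a = K_W·8F_aD/(πd³) = 1.1955 × 191.44 = 228.86 MPa
τ_m = K_s·8F_mD/(πd³) = 1.0661 × 427.92 = 456.2 MPa
Soderberg: 1/n_f = τ_a/S_se + τ_m/S_sy = 228.86/498 + 456.2/815 = 0.45956 + 0.55975 = 1.0193
n_f = 1/1.0193 = 0.9811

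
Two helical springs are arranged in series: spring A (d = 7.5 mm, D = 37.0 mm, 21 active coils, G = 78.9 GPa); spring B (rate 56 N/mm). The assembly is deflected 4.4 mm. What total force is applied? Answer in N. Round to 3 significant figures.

k_A = Gd⁴/(8D³N_a) = (78.9×10³)(7.5⁴)/(8·37.0³·21) = 29.336 N/mm
Series: 1/k_eq = 1/29.336 + 1/56 = 0.051944; k_eq = 19.251 N/mm
F = k_eq·δ = 19.251·4.4 = 84.706 N

84.7 N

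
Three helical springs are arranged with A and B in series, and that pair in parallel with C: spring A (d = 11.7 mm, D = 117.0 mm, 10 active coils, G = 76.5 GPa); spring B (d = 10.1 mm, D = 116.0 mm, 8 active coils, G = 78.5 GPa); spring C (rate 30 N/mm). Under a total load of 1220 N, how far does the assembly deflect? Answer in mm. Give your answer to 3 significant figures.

k_A = Gd⁴/(8D³N_a) = (76.5×10³)(11.7⁴)/(8·117.0³·10) = 11.188 N/mm
k_B = Gd⁴/(8D³N_a) = (78.5×10³)(10.1⁴)/(8·116.0³·8) = 8.1771 N/mm
Springs A,B series: k_AB = 1/(1/11.188+1/8.1771) = 4.7243 N/mm; parallel with C: k_eq = 4.7243+30 = 34.724 N/mm
δ = F/k_eq = 1220/34.724 = 35.134 mm

35.1 mm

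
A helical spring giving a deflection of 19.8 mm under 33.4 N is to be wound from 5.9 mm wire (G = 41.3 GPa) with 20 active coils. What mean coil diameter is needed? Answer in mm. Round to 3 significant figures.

Required rate k = F/δ = 33.4/19.8 = 1.6869 N/mm
D = (Gd⁴/(8N_a·k))^(1/3) = (41.3×10³·5.9⁴/(8·20·1.6869))^(1/3)
  = (185420)^(1/3) = 57.0233 mm

57.0 mm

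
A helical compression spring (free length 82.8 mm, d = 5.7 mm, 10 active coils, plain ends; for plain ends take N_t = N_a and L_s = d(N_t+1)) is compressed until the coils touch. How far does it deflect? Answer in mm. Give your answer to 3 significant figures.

20.1 mm

N_t = 10; L_s = 5.7·11 = 62.7 mm
δ_solid = L₀ − L_s = 82.8 − 62.7 = 20.1 mm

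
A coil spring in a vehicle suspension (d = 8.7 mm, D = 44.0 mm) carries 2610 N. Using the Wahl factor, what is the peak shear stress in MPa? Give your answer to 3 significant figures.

580 MPa

Spring index C = D/d = 44.0/8.7 = 5.0575
K_W = (4C−1)/(4C−4) + 0.615/C = 19.230/16.230 + 0.1216 = 1.3064
τ₀ = 8FD/(πd³) = 8·2610·44.0/(π·8.7³) = 918720/2068.7 = 444.09 MPa
τ_max = K·τ₀ = 1.3064 × 444.09 = 580.19 MPa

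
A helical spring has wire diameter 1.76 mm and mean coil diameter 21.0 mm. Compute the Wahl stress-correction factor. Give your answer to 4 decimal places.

C = D/d = 21.0/1.76 = 11.9318
K_W = (4C−1)/(4C−4) + 0.615/C = 46.727/43.727 + 0.0515 = 1.1201

1.1201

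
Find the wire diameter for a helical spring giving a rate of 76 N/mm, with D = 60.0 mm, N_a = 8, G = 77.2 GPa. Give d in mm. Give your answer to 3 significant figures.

d = (8D³N_a·k / G)^(1/4) = (8·60.0³·8·76 / (77.2×10³))^0.25
  = (13609)^0.25 = 10.8008 mm

10.8 mm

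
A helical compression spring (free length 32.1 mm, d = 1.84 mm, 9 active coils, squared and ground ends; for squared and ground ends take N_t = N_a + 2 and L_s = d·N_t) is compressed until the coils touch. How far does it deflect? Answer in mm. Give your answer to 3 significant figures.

N_t = 11; L_s = 1.84·11 = 20.24 mm
δ_solid = L₀ − L_s = 32.1 − 20.24 = 11.86 mm

11.9 mm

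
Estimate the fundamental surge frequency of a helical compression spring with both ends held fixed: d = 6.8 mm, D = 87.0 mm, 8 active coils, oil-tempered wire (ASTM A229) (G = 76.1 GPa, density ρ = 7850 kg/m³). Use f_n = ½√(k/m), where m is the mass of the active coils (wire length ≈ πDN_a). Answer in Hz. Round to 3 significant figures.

39.3 Hz

k = Gd⁴/(8D³N_a) = (76.1×10³)(6.8⁴)/(8·87.0³·8) = 3.8608 N/mm = 3860.8 N/m
Wire length L = πDN_a = π·87.0·8 = 2186.5 mm
m = ρ·(πd²/4)·L = 7850 × 36.317×10⁻⁶ m² × 2.1865 m = 0.62336 kg
f_n = ½√(k/m) = 0.5·√(3860.8/0.62336) = 0.5·√(6193.6) = 39.35 Hz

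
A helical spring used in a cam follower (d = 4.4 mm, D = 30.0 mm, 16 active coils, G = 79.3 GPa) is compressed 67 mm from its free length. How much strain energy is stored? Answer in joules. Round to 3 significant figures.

k = Gd⁴/(8D³N_a) = (79.3×10³)(4.4⁴)/(8·30.0³·16) = 8.6002 N/mm
U = ½kδ² = 0.5 × 8.6002 × 67² = 19303 N·mm = 19.303 J

19.3 J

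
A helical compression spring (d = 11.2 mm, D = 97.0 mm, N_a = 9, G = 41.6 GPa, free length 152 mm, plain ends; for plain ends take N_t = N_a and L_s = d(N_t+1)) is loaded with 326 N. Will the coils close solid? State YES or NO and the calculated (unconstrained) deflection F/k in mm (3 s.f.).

k = Gd⁴/(8D³N_a) = (41.6×10³)(11.2⁴)/(8·97.0³·9) = 9.9613 N/mm
N_t = 9; L_s = 11.2·10 = 112 mm; δ_solid = L₀ − L_s = 152 − 112 = 40 mm
δ = F/k = 326/9.9613 = 32.727 mm
δ < δ_solid → spring does not go solid

NO, δ = 32.7 mm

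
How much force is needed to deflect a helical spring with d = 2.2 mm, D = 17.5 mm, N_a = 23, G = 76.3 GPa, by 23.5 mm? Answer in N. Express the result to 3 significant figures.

42.6 N

k = Gd⁴/(8D³N_a) = (76.3×10³)(2.2⁴)/(8·17.5³·23) = 1.8125 N/mm
F = k·δ = 1.8125 × 23.5 = 42.594 N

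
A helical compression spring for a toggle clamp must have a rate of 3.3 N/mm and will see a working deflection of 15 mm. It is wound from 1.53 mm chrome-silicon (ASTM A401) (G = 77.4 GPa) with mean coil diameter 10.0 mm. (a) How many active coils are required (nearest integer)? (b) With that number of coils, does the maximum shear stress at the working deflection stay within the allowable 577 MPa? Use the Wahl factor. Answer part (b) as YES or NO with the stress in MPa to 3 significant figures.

N_a = Gd⁴/(8D³k) = (77.4×10³)(1.53⁴)/(8·10.0³·3.3) = 16.07 → N_a = 16
Actual rate k = Gd⁴/(8D³·16) = 3.3136 N/mm
Working load F = kδ = 3.3136·15 = 49.704 N
C = 10.0/1.53 = 6.5359; K_W = (4C−1)/(4C−4)+0.615/C = 1.2296
τ_max = K_W·8FD/(πd³) = 1.2296·353.39 = 434.52 MPa
τ_max ≤ 577 MPa → acceptable

(a) 16 coils; (b) YES, τ_max = 435 MPa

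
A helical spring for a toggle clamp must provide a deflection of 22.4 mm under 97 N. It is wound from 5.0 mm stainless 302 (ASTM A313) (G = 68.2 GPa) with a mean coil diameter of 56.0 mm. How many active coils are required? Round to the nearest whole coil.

Required rate k = F/δ = 97/22.4 = 4.3304 N/mm
N_a = Gd⁴/(8D³k) = (68.2×10³ × 5.0⁴)/(8 × 56.0³ × 4.3304)
    = 4.2625e+07 / 6.08384e+06 = 7.006 → 7 coils

7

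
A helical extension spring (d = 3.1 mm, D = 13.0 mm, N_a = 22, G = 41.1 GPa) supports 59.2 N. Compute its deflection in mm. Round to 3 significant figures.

k = Gd⁴/(8D³N_a) = (41.1×10³)(3.1⁴)/(8·13.0³·22) = 9.8163 N/mm
δ = F/k = 59.2 / 9.8163 = 6.0308 mm

6.03 mm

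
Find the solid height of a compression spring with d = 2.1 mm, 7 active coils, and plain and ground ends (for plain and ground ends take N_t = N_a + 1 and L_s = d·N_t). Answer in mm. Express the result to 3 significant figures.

16.8 mm

plain and ground ends: N_t = N_a + 1 = 7 + 1 = 8
L_s = d·N_t = 2.1 × 8 = 16.8 mm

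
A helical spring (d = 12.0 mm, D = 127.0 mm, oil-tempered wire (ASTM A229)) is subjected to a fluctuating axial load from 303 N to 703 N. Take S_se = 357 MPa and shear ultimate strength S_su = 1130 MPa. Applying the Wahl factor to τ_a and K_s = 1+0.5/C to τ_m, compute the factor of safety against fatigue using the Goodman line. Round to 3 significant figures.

C = D/d = 127.0/12.0 = 10.5833; K_W = (4C−1)/(4C−4)+0.615/C = 1.1364; K_s = 1+0.5/C = 1.0472
F_a = (F_max−F_min)/2 = 200 N; F_m = (F_max+F_min)/2 = 503 N
τ_a = K_W·8F_aD/(πd³) = 1.1364 × 37.431 = 42.535 MPa
τ_m = K_s·8F_mD/(πd³) = 1.0472 × 94.139 = 98.586 MPa
Goodman: 1/n_f = τ_a/S_se + τ_m/S_su = 42.535/357 + 98.586/1130 = 0.11915 + 0.08724 = 0.20639
n_f = 1/0.20639 = 4.845

4.85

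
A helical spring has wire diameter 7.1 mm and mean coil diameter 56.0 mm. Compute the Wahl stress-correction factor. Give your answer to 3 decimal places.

C = D/d = 56.0/7.1 = 7.8873
K_W = (4C−1)/(4C−4) + 0.615/C = 30.549/27.549 + 0.0780 = 1.1869

1.187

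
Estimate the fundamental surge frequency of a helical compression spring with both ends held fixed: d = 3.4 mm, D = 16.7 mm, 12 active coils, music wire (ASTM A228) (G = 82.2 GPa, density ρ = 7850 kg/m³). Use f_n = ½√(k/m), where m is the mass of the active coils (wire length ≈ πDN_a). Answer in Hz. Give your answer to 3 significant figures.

k = Gd⁴/(8D³N_a) = (82.2×10³)(3.4⁴)/(8·16.7³·12) = 24.568 N/mm = 24568 N/m
Wire length L = πDN_a = π·16.7·12 = 629.58 mm
m = ρ·(πd²/4)·L = 7850 × 9.0792×10⁻⁶ m² × 0.62958 m = 0.044871 kg
f_n = ½√(k/m) = 0.5·√(24568/0.044871) = 0.5·√(5.4752e+05) = 369.97 Hz

370 Hz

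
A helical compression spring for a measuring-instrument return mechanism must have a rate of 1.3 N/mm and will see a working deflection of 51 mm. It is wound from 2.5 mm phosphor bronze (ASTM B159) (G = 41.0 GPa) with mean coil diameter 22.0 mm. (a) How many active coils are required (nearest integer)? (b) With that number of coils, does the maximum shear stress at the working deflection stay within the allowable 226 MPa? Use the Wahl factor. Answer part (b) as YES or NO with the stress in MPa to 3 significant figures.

(a) 14 coils; (b) NO, τ_max = 286 MPa

N_a = Gd⁴/(8D³k) = (41.0×10³)(2.5⁴)/(8·22.0³·1.3) = 14.46 → N_a = 14
Actual rate k = Gd⁴/(8D³·14) = 1.3429 N/mm
Working load F = kδ = 1.3429·51 = 68.49 N
C = 22.0/2.5 = 8.8000; K_W = (4C−1)/(4C−4)+0.615/C = 1.1660
τ_max = K_W·8FD/(πd³) = 1.1660·245.57 = 286.34 MPa
τ_max > 226 MPa → exceeds allowable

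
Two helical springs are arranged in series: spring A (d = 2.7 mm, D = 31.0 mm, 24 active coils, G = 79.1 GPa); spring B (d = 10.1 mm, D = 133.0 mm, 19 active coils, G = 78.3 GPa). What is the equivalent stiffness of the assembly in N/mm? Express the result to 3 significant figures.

0.556 N/mm

k_A = Gd⁴/(8D³N_a) = (79.1×10³)(2.7⁴)/(8·31.0³·24) = 0.73493 N/mm
k_B = Gd⁴/(8D³N_a) = (78.3×10³)(10.1⁴)/(8·133.0³·19) = 2.2785 N/mm
Series: 1/k_eq = 1/0.73493 + 1/2.2785 = 1.7996; k_eq = 0.55569 N/mm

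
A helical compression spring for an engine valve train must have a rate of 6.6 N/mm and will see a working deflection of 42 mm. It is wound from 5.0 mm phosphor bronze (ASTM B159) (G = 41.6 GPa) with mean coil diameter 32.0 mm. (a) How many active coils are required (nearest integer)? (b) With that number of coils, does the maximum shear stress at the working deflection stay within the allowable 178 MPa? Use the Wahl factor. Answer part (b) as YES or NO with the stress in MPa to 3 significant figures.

N_a = Gd⁴/(8D³k) = (41.6×10³)(5.0⁴)/(8·32.0³·6.6) = 15.03 → N_a = 15
Actual rate k = Gd⁴/(8D³·15) = 6.6121 N/mm
Working load F = kδ = 6.6121·42 = 277.71 N
C = 32.0/5.0 = 6.4000; K_W = (4C−1)/(4C−4)+0.615/C = 1.2350
τ_max = K_W·8FD/(πd³) = 1.2350·181.04 = 223.58 MPa
τ_max > 178 MPa → exceeds allowable

(a) 15 coils; (b) NO, τ_max = 224 MPa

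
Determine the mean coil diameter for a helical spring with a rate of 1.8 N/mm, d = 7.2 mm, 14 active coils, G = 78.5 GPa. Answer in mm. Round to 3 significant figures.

102 mm

D = (Gd⁴/(8N_a·k))^(1/3) = (78.5×10³·7.2⁴/(8·14·1.8))^(1/3)
  = (1.04643e+06)^(1/3) = 101.5242 mm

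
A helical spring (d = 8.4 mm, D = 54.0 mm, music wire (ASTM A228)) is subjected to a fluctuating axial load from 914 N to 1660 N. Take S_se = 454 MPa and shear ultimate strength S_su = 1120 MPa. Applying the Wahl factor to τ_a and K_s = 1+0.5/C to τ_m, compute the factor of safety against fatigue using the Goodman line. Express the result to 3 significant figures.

1.91

C = D/d = 54.0/8.4 = 6.4286; K_W = (4C−1)/(4C−4)+0.615/C = 1.2338; K_s = 1+0.5/C = 1.0778
F_a = (F_max−F_min)/2 = 373 N; F_m = (F_max+F_min)/2 = 1287 N
τ_a = K_W·8F_aD/(πd³) = 1.2338 × 86.538 = 106.77 MPa
τ_m = K_s·8F_mD/(πd³) = 1.0778 × 298.59 = 321.81 MPa
Goodman: 1/n_f = τ_a/S_se + τ_m/S_su = 106.77/454 + 321.81/1120 = 0.23518 + 0.28733 = 0.52251
n_f = 1/0.52251 = 1.914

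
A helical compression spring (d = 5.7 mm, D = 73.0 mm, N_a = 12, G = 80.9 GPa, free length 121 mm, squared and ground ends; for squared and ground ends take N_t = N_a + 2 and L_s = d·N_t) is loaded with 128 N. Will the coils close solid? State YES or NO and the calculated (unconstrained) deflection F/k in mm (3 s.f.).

k = Gd⁴/(8D³N_a) = (80.9×10³)(5.7⁴)/(8·73.0³·12) = 2.2867 N/mm
N_t = 14; L_s = 5.7·14 = 79.8 mm; δ_solid = L₀ − L_s = 121 − 79.8 = 41.2 mm
δ = F/k = 128/2.2867 = 55.976 mm
δ ≥ δ_solid → spring goes solid

YES, δ = 56.0 mm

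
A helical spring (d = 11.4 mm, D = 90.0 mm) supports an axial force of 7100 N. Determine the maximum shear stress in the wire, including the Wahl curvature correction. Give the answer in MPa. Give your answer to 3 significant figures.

Spring index C = D/d = 90.0/11.4 = 7.8947
K_W = (4C−1)/(4C−4) + 0.615/C = 30.579/27.579 + 0.0779 = 1.1867
τ₀ = 8FD/(πd³) = 8·7100·90.0/(π·11.4³) = 5.112e+06/4654.4 = 1098.3 MPa
τ_max = K·τ₀ = 1.1867 × 1098.3 = 1303.3 MPa

1300 MPa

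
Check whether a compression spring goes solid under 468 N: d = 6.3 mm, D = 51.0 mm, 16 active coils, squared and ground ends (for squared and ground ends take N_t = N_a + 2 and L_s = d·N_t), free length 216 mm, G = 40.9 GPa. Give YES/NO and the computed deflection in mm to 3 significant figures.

k = Gd⁴/(8D³N_a) = (40.9×10³)(6.3⁴)/(8·51.0³·16) = 3.7946 N/mm
N_t = 18; L_s = 6.3·18 = 113.4 mm; δ_solid = L₀ − L_s = 216 − 113.4 = 102.6 mm
δ = F/k = 468/3.7946 = 123.33 mm
δ ≥ δ_solid → spring goes solid

YES, δ = 123 mm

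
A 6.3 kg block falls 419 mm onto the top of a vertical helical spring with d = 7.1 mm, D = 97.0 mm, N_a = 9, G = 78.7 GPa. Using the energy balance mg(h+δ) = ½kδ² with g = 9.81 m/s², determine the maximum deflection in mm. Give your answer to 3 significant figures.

k = Gd⁴/(8D³N_a) = (78.7×10³)(7.1⁴)/(8·97.0³·9) = 3.0434 N/mm
W = mg = 6.3 × 9.81 = 61.803 N
½kδ² − Wδ − Wh = 0 → δ = (W + √(W² + 2kWh))/k
δ = (61.803 + √(3819.6 + 157621))/3.0434 = (61.803 + 401.8)/3.0434 = 152.33 mm

152 mm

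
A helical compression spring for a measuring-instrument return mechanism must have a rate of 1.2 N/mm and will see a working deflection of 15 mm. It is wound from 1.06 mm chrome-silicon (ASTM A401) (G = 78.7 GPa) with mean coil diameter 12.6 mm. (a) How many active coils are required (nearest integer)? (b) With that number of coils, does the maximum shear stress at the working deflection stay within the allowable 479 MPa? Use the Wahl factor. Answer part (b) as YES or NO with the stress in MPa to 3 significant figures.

N_a = Gd⁴/(8D³k) = (78.7×10³)(1.06⁴)/(8·12.6³·1.2) = 5.174 → N_a = 5
Actual rate k = Gd⁴/(8D³·5) = 1.2417 N/mm
Working load F = kδ = 1.2417·15 = 18.626 N
C = 12.6/1.06 = 11.8868; K_W = (4C−1)/(4C−4)+0.615/C = 1.1206
τ_max = K_W·8FD/(πd³) = 1.1206·501.78 = 562.31 MPa
τ_max > 479 MPa → exceeds allowable

(a) 5 coils; (b) NO, τ_max = 562 MPa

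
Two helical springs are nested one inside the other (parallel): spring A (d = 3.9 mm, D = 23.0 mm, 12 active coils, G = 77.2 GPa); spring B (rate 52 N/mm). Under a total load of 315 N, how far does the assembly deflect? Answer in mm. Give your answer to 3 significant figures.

k_A = Gd⁴/(8D³N_a) = (77.2×10³)(3.9⁴)/(8·23.0³·12) = 15.29 N/mm
Parallel: k_eq = 15.29 + 52 = 67.29 N/mm
δ = F/k_eq = 315/67.29 = 4.6812 mm

4.68 mm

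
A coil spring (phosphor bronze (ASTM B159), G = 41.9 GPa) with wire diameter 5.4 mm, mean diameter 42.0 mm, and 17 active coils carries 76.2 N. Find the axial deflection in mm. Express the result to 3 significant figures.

21.6 mm

k = Gd⁴/(8D³N_a) = (41.9×10³)(5.4⁴)/(8·42.0³·17) = 3.5359 N/mm
δ = F/k = 76.2 / 3.5359 = 21.55 mm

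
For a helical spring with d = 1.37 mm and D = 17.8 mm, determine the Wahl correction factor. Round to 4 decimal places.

1.1099

C = D/d = 17.8/1.37 = 12.9927
K_W = (4C−1)/(4C−4) + 0.615/C = 50.971/47.971 + 0.0473 = 1.1099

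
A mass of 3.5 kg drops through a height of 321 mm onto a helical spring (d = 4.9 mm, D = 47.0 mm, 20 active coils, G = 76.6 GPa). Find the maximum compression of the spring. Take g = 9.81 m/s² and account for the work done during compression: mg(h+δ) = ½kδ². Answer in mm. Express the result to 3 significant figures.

105 mm

k = Gd⁴/(8D³N_a) = (76.6×10³)(4.9⁴)/(8·47.0³·20) = 2.6583 N/mm
W = mg = 3.5 × 9.81 = 34.335 N
½kδ² − Wδ − Wh = 0 → δ = (W + √(W² + 2kWh))/k
δ = (34.335 + √(1178.9 + 58596.5))/2.6583 = (34.335 + 244.49)/2.6583 = 104.89 mm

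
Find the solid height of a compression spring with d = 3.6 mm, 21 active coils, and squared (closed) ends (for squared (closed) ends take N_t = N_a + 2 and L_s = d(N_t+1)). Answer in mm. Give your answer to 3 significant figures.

squared (closed) ends: N_t = N_a + 2 = 21 + 2 = 23
L_s = d·(N_t+1) = 3.6 × 24 = 86.4 mm

86.4 mm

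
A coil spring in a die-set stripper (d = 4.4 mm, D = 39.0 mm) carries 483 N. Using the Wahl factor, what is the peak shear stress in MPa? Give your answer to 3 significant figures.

656 MPa

Spring index C = D/d = 39.0/4.4 = 8.8636
K_W = (4C−1)/(4C−4) + 0.615/C = 34.455/31.455 + 0.0694 = 1.1648
τ₀ = 8FD/(πd³) = 8·483·39.0/(π·4.4³) = 150696/267.61 = 563.11 MPa
τ_max = K·τ₀ = 1.1648 × 563.11 = 655.89 MPa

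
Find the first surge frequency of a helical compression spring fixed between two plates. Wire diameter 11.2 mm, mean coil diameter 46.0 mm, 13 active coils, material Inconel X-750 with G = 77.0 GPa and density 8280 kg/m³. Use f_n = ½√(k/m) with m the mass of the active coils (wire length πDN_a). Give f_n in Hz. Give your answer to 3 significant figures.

k = Gd⁴/(8D³N_a) = (77.0×10³)(11.2⁴)/(8·46.0³·13) = 119.69 N/mm = 1.1969e+05 N/m
Wire length L = πDN_a = π·46.0·13 = 1878.7 mm
m = ρ·(πd²/4)·L = 8280 × 98.52×10⁻⁶ m² × 1.8787 m = 1.5325 kg
f_n = ½√(k/m) = 0.5·√(1.1969e+05/1.5325) = 0.5·√(78100) = 139.73 Hz

140 Hz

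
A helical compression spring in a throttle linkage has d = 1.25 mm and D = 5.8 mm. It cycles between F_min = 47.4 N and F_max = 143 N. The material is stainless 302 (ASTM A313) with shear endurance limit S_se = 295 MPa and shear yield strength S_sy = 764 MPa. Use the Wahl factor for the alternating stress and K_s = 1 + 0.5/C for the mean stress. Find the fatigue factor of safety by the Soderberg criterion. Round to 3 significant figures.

0.373

C = D/d = 5.8/1.25 = 4.6400; K_W = (4C−1)/(4C−4)+0.615/C = 1.3386; K_s = 1+0.5/C = 1.1078
F_a = (F_max−F_min)/2 = 47.8 N; F_m = (F_max+F_min)/2 = 95.2 N
τ_a = K_W·8F_aD/(πd³) = 1.3386 × 361.46 = 483.85 MPa
τ_m = K_s·8F_mD/(πd³) = 1.1078 × 719.9 = 797.48 MPa
Soderberg: 1/n_f = τ_a/S_se + τ_m/S_sy = 483.85/295 + 797.48/764 = 1.64018 + 1.04382 = 2.684
n_f = 1/2.684 = 0.3726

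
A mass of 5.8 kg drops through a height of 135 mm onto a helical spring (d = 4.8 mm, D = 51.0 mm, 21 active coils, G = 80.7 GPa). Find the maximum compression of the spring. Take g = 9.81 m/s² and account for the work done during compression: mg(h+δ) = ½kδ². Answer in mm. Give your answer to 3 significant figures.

k = Gd⁴/(8D³N_a) = (80.7×10³)(4.8⁴)/(8·51.0³·21) = 1.9223 N/mm
W = mg = 5.8 × 9.81 = 56.898 N
½kδ² − Wδ − Wh = 0 → δ = (W + √(W² + 2kWh))/k
δ = (56.898 + √(3237.4 + 29531.1))/1.9223 = (56.898 + 181.02)/1.9223 = 123.77 mm

124 mm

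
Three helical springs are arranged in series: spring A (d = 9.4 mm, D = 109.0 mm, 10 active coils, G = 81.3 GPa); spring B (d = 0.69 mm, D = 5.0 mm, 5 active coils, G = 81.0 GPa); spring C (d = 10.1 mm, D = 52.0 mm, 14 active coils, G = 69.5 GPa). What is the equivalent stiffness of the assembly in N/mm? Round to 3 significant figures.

k_A = Gd⁴/(8D³N_a) = (81.3×10³)(9.4⁴)/(8·109.0³·10) = 6.1268 N/mm
k_B = Gd⁴/(8D³N_a) = (81.0×10³)(0.69⁴)/(8·5.0³·5) = 3.6721 N/mm
k_C = Gd⁴/(8D³N_a) = (69.5×10³)(10.1⁴)/(8·52.0³·14) = 45.924 N/mm
Series: 1/k_eq = 1/6.1268 + 1/3.6721 + 1/45.924 = 0.45732; k_eq = 2.1867 N/mm

2.19 N/mm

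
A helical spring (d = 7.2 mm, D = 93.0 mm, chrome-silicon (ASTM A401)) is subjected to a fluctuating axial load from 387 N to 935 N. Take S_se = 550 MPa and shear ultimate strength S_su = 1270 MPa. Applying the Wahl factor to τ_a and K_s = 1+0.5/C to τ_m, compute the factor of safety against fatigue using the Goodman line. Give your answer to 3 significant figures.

C = D/d = 93.0/7.2 = 12.9167; K_W = (4C−1)/(4C−4)+0.615/C = 1.1105; K_s = 1+0.5/C = 1.0387
F_a = (F_max−F_min)/2 = 274 N; F_m = (F_max+F_min)/2 = 661 N
τ_a = K_W·8F_aD/(πd³) = 1.1105 × 173.85 = 193.07 MPa
τ_m = K_s·8F_mD/(πd³) = 1.0387 × 419.4 = 435.63 MPa
Goodman: 1/n_f = τ_a/S_se + τ_m/S_su = 193.07/550 + 435.63/1270 = 0.35104 + 0.34302 = 0.69405
n_f = 1/0.69405 = 1.441

1.44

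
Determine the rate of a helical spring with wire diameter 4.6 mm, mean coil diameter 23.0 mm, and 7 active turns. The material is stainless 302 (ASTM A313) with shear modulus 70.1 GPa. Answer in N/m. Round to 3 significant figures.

46100 N/m

k = Gd⁴/(8D³N_a) = (70.1×10³ × 4.6⁴) / (8 × 23.0³ × 7)
  = 3.1387e+07 / 681352 = 46.066 N/mm = 46066 N/m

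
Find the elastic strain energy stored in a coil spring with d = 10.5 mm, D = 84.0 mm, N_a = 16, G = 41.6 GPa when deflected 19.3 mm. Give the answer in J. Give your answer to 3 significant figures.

k = Gd⁴/(8D³N_a) = (41.6×10³)(10.5⁴)/(8·84.0³·16) = 6.665 N/mm
U = ½kδ² = 0.5 × 6.665 × 19.3² = 1241.3 N·mm = 1.2413 J

1.24 J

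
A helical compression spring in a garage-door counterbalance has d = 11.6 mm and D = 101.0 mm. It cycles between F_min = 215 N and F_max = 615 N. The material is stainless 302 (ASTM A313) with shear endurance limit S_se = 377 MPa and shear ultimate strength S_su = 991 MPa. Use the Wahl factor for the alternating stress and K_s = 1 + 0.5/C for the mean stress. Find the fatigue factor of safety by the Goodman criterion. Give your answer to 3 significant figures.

5.71

C = D/d = 101.0/11.6 = 8.7069; K_W = (4C−1)/(4C−4)+0.615/C = 1.1679; K_s = 1+0.5/C = 1.0574
F_a = (F_max−F_min)/2 = 200 N; F_m = (F_max+F_min)/2 = 415 N
τ_a = K_W·8F_aD/(πd³) = 1.1679 × 32.955 = 38.489 MPa
τ_m = K_s·8F_mD/(πd³) = 1.0574 × 68.381 = 72.308 MPa
Goodman: 1/n_f = τ_a/S_se + τ_m/S_su = 38.489/377 + 72.308/991 = 0.10209 + 0.07296 = 0.17506
n_f = 1/0.17506 = 5.712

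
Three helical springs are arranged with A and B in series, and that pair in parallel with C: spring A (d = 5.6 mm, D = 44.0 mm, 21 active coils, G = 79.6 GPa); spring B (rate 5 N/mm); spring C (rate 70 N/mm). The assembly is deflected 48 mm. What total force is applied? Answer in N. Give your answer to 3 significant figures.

3490 N

k_A = Gd⁴/(8D³N_a) = (79.6×10³)(5.6⁴)/(8·44.0³·21) = 5.4701 N/mm
Springs A,B series: k_AB = 1/(1/5.4701+1/5) = 2.6123 N/mm; parallel with C: k_eq = 2.6123+70 = 72.612 N/mm
F = k_eq·δ = 72.612·48 = 3485.4 N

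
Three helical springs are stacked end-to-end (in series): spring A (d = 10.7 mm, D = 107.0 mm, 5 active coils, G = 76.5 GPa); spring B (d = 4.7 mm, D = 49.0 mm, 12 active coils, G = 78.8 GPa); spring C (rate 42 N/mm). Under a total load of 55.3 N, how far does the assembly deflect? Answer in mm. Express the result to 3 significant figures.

20.3 mm

k_A = Gd⁴/(8D³N_a) = (76.5×10³)(10.7⁴)/(8·107.0³·5) = 20.464 N/mm
k_B = Gd⁴/(8D³N_a) = (78.8×10³)(4.7⁴)/(8·49.0³·12) = 3.4045 N/mm
Series: 1/k_eq = 1/20.464 + 1/3.4045 + 1/42 = 0.3664; k_eq = 2.7292 N/mm
δ = F/k_eq = 55.3/2.7292 = 20.262 mm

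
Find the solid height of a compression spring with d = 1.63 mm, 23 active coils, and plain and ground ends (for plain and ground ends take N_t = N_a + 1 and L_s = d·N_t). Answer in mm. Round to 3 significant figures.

39.1 mm

plain and ground ends: N_t = N_a + 1 = 23 + 1 = 24
L_s = d·N_t = 1.63 × 24 = 39.12 mm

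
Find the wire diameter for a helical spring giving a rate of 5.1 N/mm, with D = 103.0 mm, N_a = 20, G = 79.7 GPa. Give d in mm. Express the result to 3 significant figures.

10.3 mm

d = (8D³N_a·k / G)^(1/4) = (8·103.0³·20·5.1 / (79.7×10³))^0.25
  = (11188)^0.25 = 10.2846 mm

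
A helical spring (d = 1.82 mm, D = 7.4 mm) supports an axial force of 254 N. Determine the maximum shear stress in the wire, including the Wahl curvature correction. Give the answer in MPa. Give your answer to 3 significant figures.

Spring index C = D/d = 7.4/1.82 = 4.0659
K_W = (4C−1)/(4C−4) + 0.615/C = 15.264/12.264 + 0.1513 = 1.3959
τ₀ = 8FD/(πd³) = 8·254·7.4/(π·1.82³) = 15036.8/18.939 = 793.95 MPa
τ_max = K·τ₀ = 1.3959 × 793.95 = 1108.3 MPa

1110 MPa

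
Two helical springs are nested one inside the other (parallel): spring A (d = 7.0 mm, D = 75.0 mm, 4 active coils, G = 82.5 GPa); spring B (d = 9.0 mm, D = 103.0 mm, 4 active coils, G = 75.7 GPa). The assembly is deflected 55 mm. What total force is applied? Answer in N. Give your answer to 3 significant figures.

1590 N

k_A = Gd⁴/(8D³N_a) = (82.5×10³)(7.0⁴)/(8·75.0³·4) = 14.673 N/mm
k_B = Gd⁴/(8D³N_a) = (75.7×10³)(9.0⁴)/(8·103.0³·4) = 14.204 N/mm
Parallel: k_eq = 14.673 + 14.204 = 28.877 N/mm
F = k_eq·δ = 28.877·55 = 1588.2 N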